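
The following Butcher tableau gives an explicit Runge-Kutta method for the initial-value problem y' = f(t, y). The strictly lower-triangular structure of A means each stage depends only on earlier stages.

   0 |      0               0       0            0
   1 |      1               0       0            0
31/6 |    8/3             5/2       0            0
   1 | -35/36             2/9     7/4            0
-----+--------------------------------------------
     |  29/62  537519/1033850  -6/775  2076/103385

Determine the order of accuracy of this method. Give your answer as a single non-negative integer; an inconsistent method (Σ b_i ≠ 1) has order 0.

3

b = (29/62, 537519/1033850, -6/775, 2076/103385)
c = (0, 1, 31/6, 1)
Ac = (0, 0, 5/2, 667/72)
Σ b_i: 29/62·1 + 537519/1033850·1 + (-6/775)·1 + 2076/103385·1 = 1 ✓
b·c: 537519/1033850·1 + (-6/775)·31/6 + 2076/103385·1 = 1/2 ✓
b·c²: 537519/1033850·1 + (-6/775)·961/36 + 2076/103385·1 = 1/3 ✓
b·Ac: (-6/775)·5/2 + 2076/103385·667/72 = 1/6 ✓
b·c³: 537519/1033850·1 + (-6/775)·29791/216 + 2076/103385·1 = -19/36 ≠ 1/4 ⇒ order 3.
b·(c∘Ac): (-6/775)·155/12 + 2076/103385·667/72 = 8/93 ≠ 1/8
b·Ac²: (-6/775)·5/2 + 2076/103385·751/16 = 2463/2668 ≠ 1/12
b·A²c: 2076/103385·35/8 = 3633/41354 ≠ 1/24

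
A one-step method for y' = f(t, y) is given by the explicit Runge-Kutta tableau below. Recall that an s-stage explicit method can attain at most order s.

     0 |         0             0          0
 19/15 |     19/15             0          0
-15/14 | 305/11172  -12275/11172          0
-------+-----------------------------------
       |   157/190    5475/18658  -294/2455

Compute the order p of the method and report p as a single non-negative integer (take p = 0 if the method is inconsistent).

b = (157/190, 5475/18658, -294/2455)
c = (0, 19/15, -15/14)
Ac = (0, 0, -2455/1764)
Σ b_i: 157/190·1 + 5475/18658·1 + (-294/2455)·1 = 1 ✓
b·c: 5475/18658·19/15 + (-294/2455)·(-15/14) = 1/2 ✓
b·c²: 5475/18658·361/225 + (-294/2455)·225/196 = 1/3 ✓
b·Ac: (-294/2455)·(-2455/1764) = 1/6 ✓; 3 stages ⇒ order 3.

3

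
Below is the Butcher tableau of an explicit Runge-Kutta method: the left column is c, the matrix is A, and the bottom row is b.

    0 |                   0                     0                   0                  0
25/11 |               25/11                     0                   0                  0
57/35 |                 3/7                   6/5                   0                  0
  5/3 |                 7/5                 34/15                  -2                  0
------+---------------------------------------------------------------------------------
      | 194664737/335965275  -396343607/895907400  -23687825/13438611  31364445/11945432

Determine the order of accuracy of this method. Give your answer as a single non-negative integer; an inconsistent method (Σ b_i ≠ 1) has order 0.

b = (194664737/335965275, -396343607/895907400, -23687825/13438611, 31364445/11945432)
c = (0, 25/11, 57/35, 5/3)
Ac = (0, 0, 30/11, 2188/1155)
Σ b_i: 194664737/335965275·1 + (-396343607/895907400)·1 + (-23687825/13438611)·1 + 31364445/11945432·1 = 1 ✓
b·c: (-396343607/895907400)·25/11 + (-23687825/13438611)·57/35 + 31364445/11945432·5/3 = 1/2 ✓
b·c²: (-396343607/895907400)·625/121 + (-23687825/13438611)·3249/1225 + 31364445/11945432·25/9 = 1/3 ✓
b·Ac: (-23687825/13438611)·30/11 + 31364445/11945432·2188/1155 = 1/6 ✓
b·c³: (-396343607/895907400)·15625/1331 + (-23687825/13438611)·185193/42875 + 31364445/11945432·125/27 = -6738973027/10347730470 ≠ 1/4 ⇒ order 3.
b·(c∘Ac): (-23687825/13438611)·342/77 + 31364445/11945432·2188/693 = 45422815/98549814 ≠ 1/8
b·Ac²: (-23687825/13438611)·750/121 + 31364445/11945432·2847476/444675 = 20308008533/3449243490 ≠ 1/12
b·A²c: 31364445/11945432·(-60/11) = -470466675/32849938 ≠ 1/24

3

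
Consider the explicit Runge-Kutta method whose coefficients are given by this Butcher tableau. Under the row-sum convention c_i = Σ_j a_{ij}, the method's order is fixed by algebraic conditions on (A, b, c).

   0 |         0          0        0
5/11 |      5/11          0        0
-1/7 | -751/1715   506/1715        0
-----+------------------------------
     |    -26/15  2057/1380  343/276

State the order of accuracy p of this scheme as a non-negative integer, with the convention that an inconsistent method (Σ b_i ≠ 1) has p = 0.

b = (-26/15, 2057/1380, 343/276)
c = (0, 5/11, -1/7)
Ac = (0, 0, 46/343)
Σ b_i: (-26/15)·1 + 2057/1380·1 + 343/276·1 = 1 ✓
b·c: 2057/1380·5/11 + 343/276·(-1/7) = 1/2 ✓
b·c²: 2057/1380·25/121 + 343/276·1/49 = 1/3 ✓
b·Ac: 343/276·46/343 = 1/6 ✓; 3 stages ⇒ order 3.

3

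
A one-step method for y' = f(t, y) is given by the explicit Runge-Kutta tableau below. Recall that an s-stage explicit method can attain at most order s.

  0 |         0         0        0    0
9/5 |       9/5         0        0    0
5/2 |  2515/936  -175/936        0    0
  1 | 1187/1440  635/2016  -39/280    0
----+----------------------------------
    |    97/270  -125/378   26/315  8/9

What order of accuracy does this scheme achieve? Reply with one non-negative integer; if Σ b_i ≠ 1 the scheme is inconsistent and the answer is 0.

4

b = (97/270, -125/378, 26/315, 8/9)
c = (0, 9/5, 5/2, 1)
Ac = (0, 0, -35/104, 7/32)
Σ b_i: 97/270·1 + (-125/378)·1 + 26/315·1 + 8/9·1 = 1 ✓
b·c: (-125/378)·9/5 + 26/315·5/2 + 8/9·1 = 1/2 ✓
b·c²: (-125/378)·81/25 + 26/315·25/4 + 8/9·1 = 1/3 ✓
b·Ac: 26/315·(-35/104) + 8/9·7/32 = 1/6 ✓
b·c³: (-125/378)·729/125 + 26/315·125/8 + 8/9·1 = 1/4 ✓
b·(c∘Ac): 26/315·(-175/208) + 8/9·7/32 = 1/8 ✓
b·Ac²: 26/315·(-63/104) + 8/9·3/20 = 1/12 ✓
b·A²c: 8/9·3/64 = 1/24 ✓; 4 stages ⇒ order 4.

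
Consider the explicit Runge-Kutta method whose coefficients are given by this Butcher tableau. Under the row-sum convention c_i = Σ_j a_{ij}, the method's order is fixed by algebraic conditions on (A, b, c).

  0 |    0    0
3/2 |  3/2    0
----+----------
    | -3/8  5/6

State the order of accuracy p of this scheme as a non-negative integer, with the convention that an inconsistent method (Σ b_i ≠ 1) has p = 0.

b = (-3/8, 5/6)
c = (0, 3/2)
Σ b_i: (-3/8)·1 + 5/6·1 = 11/24 ≠ 1 ⇒ order 0.

0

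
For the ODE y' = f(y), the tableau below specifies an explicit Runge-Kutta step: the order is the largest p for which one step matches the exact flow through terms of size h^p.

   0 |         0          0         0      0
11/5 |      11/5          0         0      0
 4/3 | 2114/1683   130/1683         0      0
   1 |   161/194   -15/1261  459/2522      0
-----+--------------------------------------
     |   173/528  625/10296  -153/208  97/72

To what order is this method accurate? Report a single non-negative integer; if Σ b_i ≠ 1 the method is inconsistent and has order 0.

4

b = (173/528, 625/10296, -153/208, 97/72)
c = (0, 11/5, 4/3, 1)
Ac = (0, 0, 26/153, 21/97)
Σ b_i: 173/528·1 + 625/10296·1 + (-153/208)·1 + 97/72·1 = 1 ✓
b·c: 625/10296·11/5 + (-153/208)·4/3 + 97/72·1 = 1/2 ✓
b·c²: 625/10296·121/25 + (-153/208)·16/9 + 97/72·1 = 1/3 ✓
b·Ac: (-153/208)·26/153 + 97/72·21/97 = 1/6 ✓
b·c³: 625/10296·1331/125 + (-153/208)·64/27 + 97/72·1 = 1/4 ✓
b·(c∘Ac): (-153/208)·104/459 + 97/72·21/97 = 1/8 ✓
b·Ac²: (-153/208)·286/765 + 97/72·129/485 = 1/12 ✓
b·A²c: 97/72·3/97 = 1/24 ✓; 4 stages ⇒ order 4.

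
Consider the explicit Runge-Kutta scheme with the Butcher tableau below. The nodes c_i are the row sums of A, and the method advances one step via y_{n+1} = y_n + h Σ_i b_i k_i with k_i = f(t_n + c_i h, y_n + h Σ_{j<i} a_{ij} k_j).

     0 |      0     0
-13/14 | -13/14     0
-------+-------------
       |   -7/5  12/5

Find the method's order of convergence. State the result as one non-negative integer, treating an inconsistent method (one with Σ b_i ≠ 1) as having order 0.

b = (-7/5, 12/5)
c = (0, -13/14)
Σ b_i: (-7/5)·1 + 12/5·1 = 1 ✓
b·c: 12/5·(-13/14) = -78/35 ≠ 1/2 ⇒ order 1.

1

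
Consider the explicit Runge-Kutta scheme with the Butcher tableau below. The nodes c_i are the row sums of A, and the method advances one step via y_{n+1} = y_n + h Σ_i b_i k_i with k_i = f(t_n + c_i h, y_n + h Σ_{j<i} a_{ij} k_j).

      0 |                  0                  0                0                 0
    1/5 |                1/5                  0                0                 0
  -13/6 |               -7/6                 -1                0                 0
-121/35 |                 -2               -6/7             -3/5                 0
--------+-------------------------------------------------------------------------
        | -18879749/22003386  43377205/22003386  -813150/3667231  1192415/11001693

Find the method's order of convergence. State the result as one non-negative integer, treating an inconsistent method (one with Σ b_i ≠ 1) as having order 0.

3

b = (-18879749/22003386, 43377205/22003386, -813150/3667231, 1192415/11001693)
c = (0, 1/5, -13/6, -121/35)
Ac = (0, 0, -1/5, 79/70)
Σ b_i: (-18879749/22003386)·1 + 43377205/22003386·1 + (-813150/3667231)·1 + 1192415/11001693·1 = 1 ✓
b·c: 43377205/22003386·1/5 + (-813150/3667231)·(-13/6) + 1192415/11001693·(-121/35) = 1/2 ✓
b·c²: 43377205/22003386·1/25 + (-813150/3667231)·169/36 + 1192415/11001693·14641/1225 = 1/3 ✓
b·Ac: (-813150/3667231)·(-1/5) + 1192415/11001693·79/70 = 1/6 ✓
b·c³: 43377205/22003386·1/125 + (-813150/3667231)·(-2197/216) + 1192415/11001693·(-1771561/42875) = -16998635249/7701185100 ≠ 1/4 ⇒ order 3.
b·(c∘Ac): (-813150/3667231)·13/30 + 1192415/11001693·(-9559/2450) = -57094603/110016930 ≠ 1/8
b·Ac²: (-813150/3667231)·(-1/25) + 1192415/11001693·(-5987/2100) = -198116423/660101580 ≠ 1/12
b·A²c: 1192415/11001693·3/25 = 238483/18336155 ≠ 1/24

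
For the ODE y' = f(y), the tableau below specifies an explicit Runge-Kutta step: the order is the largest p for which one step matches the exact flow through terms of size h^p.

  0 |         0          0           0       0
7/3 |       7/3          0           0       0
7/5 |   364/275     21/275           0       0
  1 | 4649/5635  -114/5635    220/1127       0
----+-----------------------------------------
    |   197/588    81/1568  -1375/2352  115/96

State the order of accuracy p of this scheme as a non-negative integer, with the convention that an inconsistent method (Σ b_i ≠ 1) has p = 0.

b = (197/588, 81/1568, -1375/2352, 115/96)
c = (0, 7/3, 7/5, 1)
Ac = (0, 0, 49/275, 26/115)
Σ b_i: 197/588·1 + 81/1568·1 + (-1375/2352)·1 + 115/96·1 = 1 ✓
b·c: 81/1568·7/3 + (-1375/2352)·7/5 + 115/96·1 = 1/2 ✓
b·c²: 81/1568·49/9 + (-1375/2352)·49/25 + 115/96·1 = 1/3 ✓
b·Ac: (-1375/2352)·49/275 + 115/96·26/115 = 1/6 ✓
b·c³: 81/1568·343/27 + (-1375/2352)·343/125 + 115/96·1 = 1/4 ✓
b·(c∘Ac): (-1375/2352)·343/1375 + 115/96·26/115 = 1/8 ✓
b·Ac²: (-1375/2352)·343/825 + 115/96·94/345 = 1/12 ✓
b·A²c: 115/96·4/115 = 1/24 ✓; 4 stages ⇒ order 4.

4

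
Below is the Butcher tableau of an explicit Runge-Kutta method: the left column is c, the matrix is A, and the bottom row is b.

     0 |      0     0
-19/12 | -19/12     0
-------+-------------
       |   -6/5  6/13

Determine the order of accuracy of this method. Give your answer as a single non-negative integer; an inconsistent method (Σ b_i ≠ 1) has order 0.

b = (-6/5, 6/13)
c = (0, -19/12)
Σ b_i: (-6/5)·1 + 6/13·1 = -48/65 ≠ 1 ⇒ order 0.

0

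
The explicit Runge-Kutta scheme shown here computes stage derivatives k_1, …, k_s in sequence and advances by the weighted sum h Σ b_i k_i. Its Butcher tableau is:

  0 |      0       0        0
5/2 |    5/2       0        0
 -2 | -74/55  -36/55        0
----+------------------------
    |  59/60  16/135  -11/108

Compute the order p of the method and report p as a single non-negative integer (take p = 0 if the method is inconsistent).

3

b = (59/60, 16/135, -11/108)
c = (0, 5/2, -2)
Ac = (0, 0, -18/11)
Σ b_i: 59/60·1 + 16/135·1 + (-11/108)·1 = 1 ✓
b·c: 16/135·5/2 + (-11/108)·(-2) = 1/2 ✓
b·c²: 16/135·25/4 + (-11/108)·4 = 1/3 ✓
b·Ac: (-11/108)·(-18/11) = 1/6 ✓; 3 stages ⇒ order 3.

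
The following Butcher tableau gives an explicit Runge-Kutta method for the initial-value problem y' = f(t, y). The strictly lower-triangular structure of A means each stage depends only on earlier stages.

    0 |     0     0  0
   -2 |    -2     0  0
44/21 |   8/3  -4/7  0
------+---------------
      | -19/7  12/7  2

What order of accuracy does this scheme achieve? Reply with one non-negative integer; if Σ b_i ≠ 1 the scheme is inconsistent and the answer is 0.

b = (-19/7, 12/7, 2)
c = (0, -2, 44/21)
Ac = (0, 0, 8/7)
Σ b_i: (-19/7)·1 + 12/7·1 + 2·1 = 1 ✓
b·c: 12/7·(-2) + 2·44/21 = 16/21 ≠ 1/2 ⇒ order 1.

1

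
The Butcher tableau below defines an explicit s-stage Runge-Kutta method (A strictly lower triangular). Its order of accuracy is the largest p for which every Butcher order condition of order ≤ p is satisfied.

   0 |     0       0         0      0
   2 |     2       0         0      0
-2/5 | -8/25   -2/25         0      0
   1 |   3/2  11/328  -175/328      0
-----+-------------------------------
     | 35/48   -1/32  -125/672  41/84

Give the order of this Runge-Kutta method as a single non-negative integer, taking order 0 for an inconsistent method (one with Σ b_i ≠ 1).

b = (35/48, -1/32, -125/672, 41/84)
c = (0, 2, -2/5, 1)
Ac = (0, 0, -4/25, 23/82)
Σ b_i: 35/48·1 + (-1/32)·1 + (-125/672)·1 + 41/84·1 = 1 ✓
b·c: (-1/32)·2 + (-125/672)·(-2/5) + 41/84·1 = 1/2 ✓
b·c²: (-1/32)·4 + (-125/672)·4/25 + 41/84·1 = 1/3 ✓
b·Ac: (-125/672)·(-4/25) + 41/84·23/82 = 1/6 ✓
b·c³: (-1/32)·8 + (-125/672)·(-8/125) + 41/84·1 = 1/4 ✓
b·(c∘Ac): (-125/672)·8/125 + 41/84·23/82 = 1/8 ✓
b·Ac²: (-125/672)·(-8/25) + 41/84·2/41 = 1/12 ✓
b·A²c: 41/84·7/82 = 1/24 ✓; 4 stages ⇒ order 4.

4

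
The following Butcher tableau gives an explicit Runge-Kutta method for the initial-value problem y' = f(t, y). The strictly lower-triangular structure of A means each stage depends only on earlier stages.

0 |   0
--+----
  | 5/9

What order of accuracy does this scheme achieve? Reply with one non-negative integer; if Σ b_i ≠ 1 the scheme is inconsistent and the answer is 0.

b = (5/9)
c = (0)
Σ b_i: 5/9·1 = 5/9 ≠ 1 ⇒ order 0.

0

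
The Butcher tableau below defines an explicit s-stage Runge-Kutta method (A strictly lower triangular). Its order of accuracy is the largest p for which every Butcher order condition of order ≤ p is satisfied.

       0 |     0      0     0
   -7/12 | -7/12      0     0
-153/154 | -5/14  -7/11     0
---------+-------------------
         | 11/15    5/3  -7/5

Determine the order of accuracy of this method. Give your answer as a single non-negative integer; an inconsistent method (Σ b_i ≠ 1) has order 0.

1

b = (11/15, 5/3, -7/5)
c = (0, -7/12, -153/154)
Ac = (0, 0, 49/132)
Σ b_i: 11/15·1 + 5/3·1 + (-7/5)·1 = 1 ✓
b·c: 5/3·(-7/12) + (-7/5)·(-153/154) = 829/1980 ≠ 1/2 ⇒ order 1.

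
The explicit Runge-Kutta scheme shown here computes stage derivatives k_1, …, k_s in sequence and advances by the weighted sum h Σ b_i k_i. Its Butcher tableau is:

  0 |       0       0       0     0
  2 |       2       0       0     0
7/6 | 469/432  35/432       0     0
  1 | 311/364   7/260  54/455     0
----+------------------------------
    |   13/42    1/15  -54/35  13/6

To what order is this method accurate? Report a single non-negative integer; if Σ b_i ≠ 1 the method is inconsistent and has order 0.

b = (13/42, 1/15, -54/35, 13/6)
c = (0, 2, 7/6, 1)
Ac = (0, 0, 35/216, 5/26)
Σ b_i: 13/42·1 + 1/15·1 + (-54/35)·1 + 13/6·1 = 1 ✓
b·c: 1/15·2 + (-54/35)·7/6 + 13/6·1 = 1/2 ✓
b·c²: 1/15·4 + (-54/35)·49/36 + 13/6·1 = 1/3 ✓
b·Ac: (-54/35)·35/216 + 13/6·5/26 = 1/6 ✓
b·c³: 1/15·8 + (-54/35)·343/216 + 13/6·1 = 1/4 ✓
b·(c∘Ac): (-54/35)·245/1296 + 13/6·5/26 = 1/8 ✓
b·Ac²: (-54/35)·35/108 + 13/6·7/26 = 1/12 ✓
b·A²c: 13/6·1/52 = 1/24 ✓; 4 stages ⇒ order 4.

4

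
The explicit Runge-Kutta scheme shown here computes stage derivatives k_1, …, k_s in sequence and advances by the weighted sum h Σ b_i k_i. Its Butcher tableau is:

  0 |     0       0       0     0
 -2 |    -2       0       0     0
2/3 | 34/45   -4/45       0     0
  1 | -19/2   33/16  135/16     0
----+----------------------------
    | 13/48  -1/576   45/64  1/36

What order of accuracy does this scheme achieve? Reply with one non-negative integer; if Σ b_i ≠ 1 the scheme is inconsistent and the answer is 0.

4

b = (13/48, -1/576, 45/64, 1/36)
c = (0, -2, 2/3, 1)
Ac = (0, 0, 8/45, 3/2)
Σ b_i: 13/48·1 + (-1/576)·1 + 45/64·1 + 1/36·1 = 1 ✓
b·c: (-1/576)·(-2) + 45/64·2/3 + 1/36·1 = 1/2 ✓
b·c²: (-1/576)·4 + 45/64·4/9 + 1/36·1 = 1/3 ✓
b·Ac: 45/64·8/45 + 1/36·3/2 = 1/6 ✓
b·c³: (-1/576)·(-8) + 45/64·8/27 + 1/36·1 = 1/4 ✓
b·(c∘Ac): 45/64·16/135 + 1/36·3/2 = 1/8 ✓
b·Ac²: 45/64·(-16/45) + 1/36·12 = 1/12 ✓
b·A²c: 1/36·3/2 = 1/24 ✓; 4 stages ⇒ order 4.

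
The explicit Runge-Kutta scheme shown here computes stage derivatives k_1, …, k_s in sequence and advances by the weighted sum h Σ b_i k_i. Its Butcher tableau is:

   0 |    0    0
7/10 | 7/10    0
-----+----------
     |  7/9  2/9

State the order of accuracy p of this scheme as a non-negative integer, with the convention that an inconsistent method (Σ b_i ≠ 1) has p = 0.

b = (7/9, 2/9)
c = (0, 7/10)
Σ b_i: 7/9·1 + 2/9·1 = 1 ✓
b·c: 2/9·7/10 = 7/45 ≠ 1/2 ⇒ order 1.

1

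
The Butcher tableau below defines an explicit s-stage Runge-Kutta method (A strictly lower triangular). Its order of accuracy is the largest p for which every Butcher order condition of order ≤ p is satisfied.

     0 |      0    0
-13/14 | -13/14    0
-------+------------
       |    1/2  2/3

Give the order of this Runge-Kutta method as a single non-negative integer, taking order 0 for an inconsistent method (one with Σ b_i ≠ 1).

0

b = (1/2, 2/3)
c = (0, -13/14)
Σ b_i: 1/2·1 + 2/3·1 = 7/6 ≠ 1 ⇒ order 0.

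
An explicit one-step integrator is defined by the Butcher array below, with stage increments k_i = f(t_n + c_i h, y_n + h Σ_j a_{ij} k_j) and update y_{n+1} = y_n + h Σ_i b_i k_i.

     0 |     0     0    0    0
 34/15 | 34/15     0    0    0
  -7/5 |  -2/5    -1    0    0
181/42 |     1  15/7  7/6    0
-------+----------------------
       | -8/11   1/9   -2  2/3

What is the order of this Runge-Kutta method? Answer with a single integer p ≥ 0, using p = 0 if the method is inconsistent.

0

b = (-8/11, 1/9, -2, 2/3)
c = (0, 34/15, -7/5, 181/42)
Ac = (0, 0, -34/15, 677/210)
Σ b_i: (-8/11)·1 + 1/9·1 + (-2)·1 + 2/3·1 = -193/99 ≠ 1 ⇒ order 0.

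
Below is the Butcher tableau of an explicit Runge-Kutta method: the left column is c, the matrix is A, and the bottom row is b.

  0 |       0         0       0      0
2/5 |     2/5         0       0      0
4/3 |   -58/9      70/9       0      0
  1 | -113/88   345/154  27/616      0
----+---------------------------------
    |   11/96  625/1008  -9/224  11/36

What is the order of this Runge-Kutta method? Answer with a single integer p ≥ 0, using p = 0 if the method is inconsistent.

4

b = (11/96, 625/1008, -9/224, 11/36)
c = (0, 2/5, 4/3, 1)
Ac = (0, 0, 28/9, 21/22)
Σ b_i: 11/96·1 + 625/1008·1 + (-9/224)·1 + 11/36·1 = 1 ✓
b·c: 625/1008·2/5 + (-9/224)·4/3 + 11/36·1 = 1/2 ✓
b·c²: 625/1008·4/25 + (-9/224)·16/9 + 11/36·1 = 1/3 ✓
b·Ac: (-9/224)·28/9 + 11/36·21/22 = 1/6 ✓
b·c³: 625/1008·8/125 + (-9/224)·64/27 + 11/36·1 = 1/4 ✓
b·(c∘Ac): (-9/224)·112/27 + 11/36·21/22 = 1/8 ✓
b·Ac²: (-9/224)·56/45 + 11/36·24/55 = 1/12 ✓
b·A²c: 11/36·3/22 = 1/24 ✓; 4 stages ⇒ order 4.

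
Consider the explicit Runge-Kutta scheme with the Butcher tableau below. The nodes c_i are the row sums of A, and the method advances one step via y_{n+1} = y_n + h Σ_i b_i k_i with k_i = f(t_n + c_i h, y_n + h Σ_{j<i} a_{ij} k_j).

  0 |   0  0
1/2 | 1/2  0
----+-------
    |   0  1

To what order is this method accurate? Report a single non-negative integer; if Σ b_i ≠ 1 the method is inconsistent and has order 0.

b = (0, 1)
c = (0, 1/2)
Σ b_i: 1·1 = 1 ✓
b·c: 1·1/2 = 1/2 ✓; 2 stages ⇒ order 2.

2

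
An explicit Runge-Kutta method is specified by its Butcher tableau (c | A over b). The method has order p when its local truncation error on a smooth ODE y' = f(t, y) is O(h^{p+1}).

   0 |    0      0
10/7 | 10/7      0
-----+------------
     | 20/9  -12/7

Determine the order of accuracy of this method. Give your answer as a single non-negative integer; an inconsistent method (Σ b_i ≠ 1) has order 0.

0

b = (20/9, -12/7)
c = (0, 10/7)
Σ b_i: 20/9·1 + (-12/7)·1 = 32/63 ≠ 1 ⇒ order 0.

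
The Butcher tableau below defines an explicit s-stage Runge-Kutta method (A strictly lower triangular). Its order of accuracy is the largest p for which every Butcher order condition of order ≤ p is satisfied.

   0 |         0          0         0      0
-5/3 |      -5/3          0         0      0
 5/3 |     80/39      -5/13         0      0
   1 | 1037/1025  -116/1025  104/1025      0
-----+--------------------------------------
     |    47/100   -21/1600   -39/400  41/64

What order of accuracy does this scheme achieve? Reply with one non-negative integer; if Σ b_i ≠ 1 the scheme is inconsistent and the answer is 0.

b = (47/100, -21/1600, -39/400, 41/64)
c = (0, -5/3, 5/3, 1)
Ac = (0, 0, 25/39, 44/123)
Σ b_i: 47/100·1 + (-21/1600)·1 + (-39/400)·1 + 41/64·1 = 1 ✓
b·c: (-21/1600)·(-5/3) + (-39/400)·5/3 + 41/64·1 = 1/2 ✓
b·c²: (-21/1600)·25/9 + (-39/400)·25/9 + 41/64·1 = 1/3 ✓
b·Ac: (-39/400)·25/39 + 41/64·44/123 = 1/6 ✓
b·c³: (-21/1600)·(-125/27) + (-39/400)·125/27 + 41/64·1 = 1/4 ✓
b·(c∘Ac): (-39/400)·125/117 + 41/64·44/123 = 1/8 ✓
b·Ac²: (-39/400)·(-125/117) + 41/64·(-4/123) = 1/12 ✓
b·A²c: 41/64·8/123 = 1/24 ✓; 4 stages ⇒ order 4.

4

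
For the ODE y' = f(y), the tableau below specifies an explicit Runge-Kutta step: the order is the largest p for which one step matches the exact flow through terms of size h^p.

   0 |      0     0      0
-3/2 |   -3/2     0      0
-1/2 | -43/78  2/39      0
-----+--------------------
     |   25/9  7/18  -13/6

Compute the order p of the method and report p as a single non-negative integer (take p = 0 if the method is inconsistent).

3

b = (25/9, 7/18, -13/6)
c = (0, -3/2, -1/2)
Ac = (0, 0, -1/13)
Σ b_i: 25/9·1 + 7/18·1 + (-13/6)·1 = 1 ✓
b·c: 7/18·(-3/2) + (-13/6)·(-1/2) = 1/2 ✓
b·c²: 7/18·9/4 + (-13/6)·1/4 = 1/3 ✓
b·Ac: (-13/6)·(-1/13) = 1/6 ✓; 3 stages ⇒ order 3.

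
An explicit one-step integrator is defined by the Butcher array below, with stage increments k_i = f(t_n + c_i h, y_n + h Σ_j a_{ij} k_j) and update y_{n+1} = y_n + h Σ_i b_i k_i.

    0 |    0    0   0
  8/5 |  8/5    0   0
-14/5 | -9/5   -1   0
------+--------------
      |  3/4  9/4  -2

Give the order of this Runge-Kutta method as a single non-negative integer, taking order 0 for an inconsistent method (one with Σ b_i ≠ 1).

b = (3/4, 9/4, -2)
c = (0, 8/5, -14/5)
Ac = (0, 0, -8/5)
Σ b_i: 3/4·1 + 9/4·1 + (-2)·1 = 1 ✓
b·c: 9/4·8/5 + (-2)·(-14/5) = 46/5 ≠ 1/2 ⇒ order 1.

1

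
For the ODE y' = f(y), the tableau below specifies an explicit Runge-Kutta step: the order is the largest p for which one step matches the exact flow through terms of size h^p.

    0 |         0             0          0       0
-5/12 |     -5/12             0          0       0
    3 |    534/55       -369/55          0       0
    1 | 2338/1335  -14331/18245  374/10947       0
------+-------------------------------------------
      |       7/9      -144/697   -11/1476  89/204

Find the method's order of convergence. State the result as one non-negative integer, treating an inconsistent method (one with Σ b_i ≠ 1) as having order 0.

b = (7/9, -144/697, -11/1476, 89/204)
c = (0, -5/12, 3, 1)
Ac = (0, 0, 123/44, 153/356)
Σ b_i: 7/9·1 + (-144/697)·1 + (-11/1476)·1 + 89/204·1 = 1 ✓
b·c: (-144/697)·(-5/12) + (-11/1476)·3 + 89/204·1 = 1/2 ✓
b·c²: (-144/697)·25/144 + (-11/1476)·9 + 89/204·1 = 1/3 ✓
b·Ac: (-11/1476)·123/44 + 89/204·153/356 = 1/6 ✓
b·c³: (-144/697)·(-125/1728) + (-11/1476)·27 + 89/204·1 = 1/4 ✓
b·(c∘Ac): (-11/1476)·369/44 + 89/204·153/356 = 1/8 ✓
b·Ac²: (-11/1476)·(-205/176) + 89/204·731/4272 = 1/12 ✓
b·A²c: 89/204·17/178 = 1/24 ✓; 4 stages ⇒ order 4.

4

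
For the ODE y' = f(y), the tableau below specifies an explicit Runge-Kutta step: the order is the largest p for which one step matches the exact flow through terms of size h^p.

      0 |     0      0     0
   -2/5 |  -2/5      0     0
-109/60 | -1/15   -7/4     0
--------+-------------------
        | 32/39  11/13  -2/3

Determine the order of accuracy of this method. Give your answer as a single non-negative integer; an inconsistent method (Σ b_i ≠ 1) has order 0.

b = (32/39, 11/13, -2/3)
c = (0, -2/5, -109/60)
Ac = (0, 0, 7/10)
Σ b_i: 32/39·1 + 11/13·1 + (-2/3)·1 = 1 ✓
b·c: 11/13·(-2/5) + (-2/3)·(-109/60) = 1021/1170 ≠ 1/2 ⇒ order 1.

1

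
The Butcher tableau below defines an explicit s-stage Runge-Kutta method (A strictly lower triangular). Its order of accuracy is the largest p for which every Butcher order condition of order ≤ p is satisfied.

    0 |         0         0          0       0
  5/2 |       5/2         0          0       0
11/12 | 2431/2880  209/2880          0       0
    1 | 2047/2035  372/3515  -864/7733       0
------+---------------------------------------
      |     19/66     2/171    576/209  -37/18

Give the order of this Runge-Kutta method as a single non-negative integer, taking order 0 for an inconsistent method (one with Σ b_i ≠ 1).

b = (19/66, 2/171, 576/209, -37/18)
c = (0, 5/2, 11/12, 1)
Ac = (0, 0, 209/1152, 6/37)
Σ b_i: 19/66·1 + 2/171·1 + 576/209·1 + (-37/18)·1 = 1 ✓
b·c: 2/171·5/2 + 576/209·11/12 + (-37/18)·1 = 1/2 ✓
b·c²: 2/171·25/4 + 576/209·121/144 + (-37/18)·1 = 1/3 ✓
b·Ac: 576/209·209/1152 + (-37/18)·6/37 = 1/6 ✓
b·c³: 2/171·125/8 + 576/209·1331/1728 + (-37/18)·1 = 1/4 ✓
b·(c∘Ac): 576/209·2299/13824 + (-37/18)·6/37 = 1/8 ✓
b·Ac²: 576/209·1045/2304 + (-37/18)·21/37 = 1/12 ✓
b·A²c: (-37/18)·(-3/148) = 1/24 ✓; 4 stages ⇒ order 4.

4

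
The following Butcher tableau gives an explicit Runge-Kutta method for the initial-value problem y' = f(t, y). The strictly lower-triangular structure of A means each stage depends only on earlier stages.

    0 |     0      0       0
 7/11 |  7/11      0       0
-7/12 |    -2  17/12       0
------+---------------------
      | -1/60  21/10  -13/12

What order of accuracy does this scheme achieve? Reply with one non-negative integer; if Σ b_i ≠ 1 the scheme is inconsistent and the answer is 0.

1

b = (-1/60, 21/10, -13/12)
c = (0, 7/11, -7/12)
Ac = (0, 0, 119/132)
Σ b_i: (-1/60)·1 + 21/10·1 + (-13/12)·1 = 1 ✓
b·c: 21/10·7/11 + (-13/12)·(-7/12) = 15589/7920 ≠ 1/2 ⇒ order 1.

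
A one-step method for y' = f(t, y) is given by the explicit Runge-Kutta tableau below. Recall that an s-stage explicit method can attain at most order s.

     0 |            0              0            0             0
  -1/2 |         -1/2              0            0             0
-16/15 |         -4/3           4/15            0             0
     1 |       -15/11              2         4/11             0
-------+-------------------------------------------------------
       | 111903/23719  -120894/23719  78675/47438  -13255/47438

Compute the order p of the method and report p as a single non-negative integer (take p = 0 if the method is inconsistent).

3

b = (111903/23719, -120894/23719, 78675/47438, -13255/47438)
c = (0, -1/2, -16/15, 1)
Ac = (0, 0, -2/15, -229/165)
Σ b_i: 111903/23719·1 + (-120894/23719)·1 + 78675/47438·1 + (-13255/47438)·1 = 1 ✓
b·c: (-120894/23719)·(-1/2) + 78675/47438·(-16/15) + (-13255/47438)·1 = 1/2 ✓
b·c²: (-120894/23719)·1/4 + 78675/47438·256/225 + (-13255/47438)·1 = 1/3 ✓
b·Ac: 78675/47438·(-2/15) + (-13255/47438)·(-229/165) = 1/6 ✓
b·c³: (-120894/23719)·(-1/8) + 78675/47438·(-4096/3375) + (-13255/47438)·1 = -7066243/4269420 ≠ 1/4 ⇒ order 3.
b·(c∘Ac): 78675/47438·32/225 + (-13255/47438)·(-229/165) = 88757/142314 ≠ 1/8
b·Ac²: 78675/47438·1/15 + (-13255/47438)·4523/4950 = -617993/4269420 ≠ 1/12
b·A²c: (-13255/47438)·(-8/165) = 964/71157 ≠ 1/24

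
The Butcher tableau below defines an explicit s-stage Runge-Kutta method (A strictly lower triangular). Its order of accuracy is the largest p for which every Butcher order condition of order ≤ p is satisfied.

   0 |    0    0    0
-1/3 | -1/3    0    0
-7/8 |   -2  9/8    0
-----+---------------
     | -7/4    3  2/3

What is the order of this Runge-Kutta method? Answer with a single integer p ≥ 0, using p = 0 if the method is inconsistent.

b = (-7/4, 3, 2/3)
c = (0, -1/3, -7/8)
Ac = (0, 0, -3/8)
Σ b_i: (-7/4)·1 + 3·1 + 2/3·1 = 23/12 ≠ 1 ⇒ order 0.

0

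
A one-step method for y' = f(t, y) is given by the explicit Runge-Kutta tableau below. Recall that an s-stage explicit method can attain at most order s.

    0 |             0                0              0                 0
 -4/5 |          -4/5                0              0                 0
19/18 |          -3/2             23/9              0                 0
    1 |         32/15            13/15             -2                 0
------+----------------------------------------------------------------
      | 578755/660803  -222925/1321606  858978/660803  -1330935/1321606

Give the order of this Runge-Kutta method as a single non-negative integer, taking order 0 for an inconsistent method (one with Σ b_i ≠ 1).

3

b = (578755/660803, -222925/1321606, 858978/660803, -1330935/1321606)
c = (0, -4/5, 19/18, 1)
Ac = (0, 0, -92/45, -631/225)
Σ b_i: 578755/660803·1 + (-222925/1321606)·1 + 858978/660803·1 + (-1330935/1321606)·1 = 1 ✓
b·c: (-222925/1321606)·(-4/5) + 858978/660803·19/18 + (-1330935/1321606)·1 = 1/2 ✓
b·c²: (-222925/1321606)·16/25 + 858978/660803·361/324 + (-1330935/1321606)·1 = 1/3 ✓
b·Ac: 858978/660803·(-92/45) + (-1330935/1321606)·(-631/225) = 1/6 ✓
b·c³: (-222925/1321606)·(-64/125) + 858978/660803·6859/5832 + (-1330935/1321606)·1 = 216995267/356833620 ≠ 1/4 ⇒ order 3.
b·(c∘Ac): 858978/660803·(-874/405) + (-1330935/1321606)·(-631/225) = 125709/6608030 ≠ 1/8
b·Ac²: 858978/660803·368/225 + (-1330935/1321606)·(-33893/20250) = 1360107769/356833620 ≠ 1/12
b·A²c: (-1330935/1321606)·184/45 = -8163068/1982409 ≠ 1/24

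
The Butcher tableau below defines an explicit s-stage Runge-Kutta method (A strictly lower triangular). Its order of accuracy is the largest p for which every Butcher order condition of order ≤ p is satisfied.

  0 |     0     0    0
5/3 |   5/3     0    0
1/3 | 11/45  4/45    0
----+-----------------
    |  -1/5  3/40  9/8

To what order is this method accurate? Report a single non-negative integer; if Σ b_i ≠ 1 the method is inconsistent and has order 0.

b = (-1/5, 3/40, 9/8)
c = (0, 5/3, 1/3)
Ac = (0, 0, 4/27)
Σ b_i: (-1/5)·1 + 3/40·1 + 9/8·1 = 1 ✓
b·c: 3/40·5/3 + 9/8·1/3 = 1/2 ✓
b·c²: 3/40·25/9 + 9/8·1/9 = 1/3 ✓
b·Ac: 9/8·4/27 = 1/6 ✓; 3 stages ⇒ order 3.

3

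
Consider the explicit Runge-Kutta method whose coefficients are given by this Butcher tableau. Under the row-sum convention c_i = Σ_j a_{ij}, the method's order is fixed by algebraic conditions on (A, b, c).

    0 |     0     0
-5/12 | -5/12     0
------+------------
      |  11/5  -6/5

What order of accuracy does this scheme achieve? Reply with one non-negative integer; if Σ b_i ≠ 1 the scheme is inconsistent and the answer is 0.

2

b = (11/5, -6/5)
c = (0, -5/12)
Σ b_i: 11/5·1 + (-6/5)·1 = 1 ✓
b·c: (-6/5)·(-5/12) = 1/2 ✓; 2 stages ⇒ order 2.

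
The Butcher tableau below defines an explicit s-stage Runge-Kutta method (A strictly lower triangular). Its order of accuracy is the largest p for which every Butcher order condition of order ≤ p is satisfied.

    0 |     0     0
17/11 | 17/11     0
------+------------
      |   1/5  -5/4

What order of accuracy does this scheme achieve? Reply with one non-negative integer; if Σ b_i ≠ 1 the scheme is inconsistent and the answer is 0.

0

b = (1/5, -5/4)
c = (0, 17/11)
Σ b_i: 1/5·1 + (-5/4)·1 = -21/20 ≠ 1 ⇒ order 0.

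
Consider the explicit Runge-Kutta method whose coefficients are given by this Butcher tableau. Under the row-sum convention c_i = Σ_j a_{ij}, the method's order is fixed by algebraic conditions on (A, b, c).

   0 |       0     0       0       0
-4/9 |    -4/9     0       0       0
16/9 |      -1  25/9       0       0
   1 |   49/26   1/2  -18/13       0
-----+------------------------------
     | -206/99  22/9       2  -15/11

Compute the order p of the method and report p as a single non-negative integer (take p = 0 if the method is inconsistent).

1

b = (-206/99, 22/9, 2, -15/11)
c = (0, -4/9, 16/9, 1)
Ac = (0, 0, -100/81, -314/117)
Σ b_i: (-206/99)·1 + 22/9·1 + 2·1 + (-15/11)·1 = 1 ✓
b·c: 22/9·(-4/9) + 2·16/9 + (-15/11)·1 = 985/891 ≠ 1/2 ⇒ order 1.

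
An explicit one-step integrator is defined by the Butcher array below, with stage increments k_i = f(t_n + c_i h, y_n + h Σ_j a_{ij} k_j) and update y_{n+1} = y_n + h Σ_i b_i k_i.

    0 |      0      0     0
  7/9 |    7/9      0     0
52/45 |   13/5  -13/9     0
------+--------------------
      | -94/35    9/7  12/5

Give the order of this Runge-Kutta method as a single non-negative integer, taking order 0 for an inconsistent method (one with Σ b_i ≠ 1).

1

b = (-94/35, 9/7, 12/5)
c = (0, 7/9, 52/45)
Ac = (0, 0, -91/81)
Σ b_i: (-94/35)·1 + 9/7·1 + 12/5·1 = 1 ✓
b·c: 9/7·7/9 + 12/5·52/45 = 283/75 ≠ 1/2 ⇒ order 1.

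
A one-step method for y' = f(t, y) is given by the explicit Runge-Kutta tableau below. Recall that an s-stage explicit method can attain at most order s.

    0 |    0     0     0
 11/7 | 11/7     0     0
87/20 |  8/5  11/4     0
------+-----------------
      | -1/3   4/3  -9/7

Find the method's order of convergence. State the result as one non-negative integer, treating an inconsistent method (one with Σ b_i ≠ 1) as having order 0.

0

b = (-1/3, 4/3, -9/7)
c = (0, 11/7, 87/20)
Ac = (0, 0, 121/28)
Σ b_i: (-1/3)·1 + 4/3·1 + (-9/7)·1 = -2/7 ≠ 1 ⇒ order 0.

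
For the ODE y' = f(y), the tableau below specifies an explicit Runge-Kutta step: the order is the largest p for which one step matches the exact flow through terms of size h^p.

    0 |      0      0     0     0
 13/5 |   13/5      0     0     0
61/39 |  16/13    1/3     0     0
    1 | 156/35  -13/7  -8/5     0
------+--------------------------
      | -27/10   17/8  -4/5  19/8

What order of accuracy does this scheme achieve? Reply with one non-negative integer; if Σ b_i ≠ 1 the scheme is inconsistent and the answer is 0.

1

b = (-27/10, 17/8, -4/5, 19/8)
c = (0, 13/5, 61/39, 1)
Ac = (0, 0, 13/15, -10007/1365)
Σ b_i: (-27/10)·1 + 17/8·1 + (-4/5)·1 + 19/8·1 = 1 ✓
b·c: 17/8·13/5 + (-4/5)·61/39 + 19/8·1 = 2593/390 ≠ 1/2 ⇒ order 1.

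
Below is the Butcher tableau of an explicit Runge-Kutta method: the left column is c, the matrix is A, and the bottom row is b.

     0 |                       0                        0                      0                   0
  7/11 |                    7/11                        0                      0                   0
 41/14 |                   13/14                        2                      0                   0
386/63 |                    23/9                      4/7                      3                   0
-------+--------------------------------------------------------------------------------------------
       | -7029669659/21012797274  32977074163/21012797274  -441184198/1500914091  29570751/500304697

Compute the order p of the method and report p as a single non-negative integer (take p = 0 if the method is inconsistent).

b = (-7029669659/21012797274, 32977074163/21012797274, -441184198/1500914091, 29570751/500304697)
c = (0, 7/11, 41/14, 386/63)
Ac = (0, 0, 14/11, 1409/154)
Σ b_i: (-7029669659/21012797274)·1 + 32977074163/21012797274·1 + (-441184198/1500914091)·1 + 29570751/500304697·1 = 1 ✓
b·c: 32977074163/21012797274·7/11 + (-441184198/1500914091)·41/14 + 29570751/500304697·386/63 = 1/2 ✓
b·c²: 32977074163/21012797274·49/121 + (-441184198/1500914091)·1681/196 + 29570751/500304697·148996/3969 = 1/3 ✓
b·Ac: (-441184198/1500914091)·14/11 + 29570751/500304697·1409/154 = 1/6 ✓
b·c³: 32977074163/21012797274·343/1331 + (-441184198/1500914091)·68921/2744 + 29570751/500304697·57512456/250047 = 64228549083109/9707912340588 ≠ 1/4 ⇒ order 3.
b·(c∘Ac): (-441184198/1500914091)·41/11 + 29570751/500304697·271937/4851 = 256303054921/115570385007 ≠ 1/8
b·Ac²: (-441184198/1500914091)·98/121 + 29570751/500304697·615691/23716 = 599286619307/462281540028 ≠ 1/12
b·A²c: 29570751/500304697·42/11 = 1241971542/5503351667 ≠ 1/24

3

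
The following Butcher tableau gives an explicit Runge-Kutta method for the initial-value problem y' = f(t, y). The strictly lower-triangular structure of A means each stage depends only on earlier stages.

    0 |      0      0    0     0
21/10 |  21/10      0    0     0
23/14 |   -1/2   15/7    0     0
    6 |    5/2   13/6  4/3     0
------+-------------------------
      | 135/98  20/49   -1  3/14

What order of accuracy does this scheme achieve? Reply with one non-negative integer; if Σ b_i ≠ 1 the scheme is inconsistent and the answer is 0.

2

b = (135/98, 20/49, -1, 3/14)
c = (0, 21/10, 23/14, 6)
Ac = (0, 0, 9/2, 2831/420)
Σ b_i: 135/98·1 + 20/49·1 + (-1)·1 + 3/14·1 = 1 ✓
b·c: 20/49·21/10 + (-1)·23/14 + 3/14·6 = 1/2 ✓
b·c²: 20/49·441/100 + (-1)·529/196 + 3/14·36 = 6679/980 ≠ 1/3 ⇒ order 2.
b·Ac: (-1)·9/2 + 3/14·2831/420 = -5989/1960 ≠ 1/6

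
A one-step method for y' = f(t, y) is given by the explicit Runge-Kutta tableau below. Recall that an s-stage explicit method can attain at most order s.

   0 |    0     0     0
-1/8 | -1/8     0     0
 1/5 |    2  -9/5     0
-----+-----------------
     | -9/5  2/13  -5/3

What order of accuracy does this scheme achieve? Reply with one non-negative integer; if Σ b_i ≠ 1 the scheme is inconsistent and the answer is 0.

0

b = (-9/5, 2/13, -5/3)
c = (0, -1/8, 1/5)
Ac = (0, 0, 9/40)
Σ b_i: (-9/5)·1 + 2/13·1 + (-5/3)·1 = -646/195 ≠ 1 ⇒ order 0.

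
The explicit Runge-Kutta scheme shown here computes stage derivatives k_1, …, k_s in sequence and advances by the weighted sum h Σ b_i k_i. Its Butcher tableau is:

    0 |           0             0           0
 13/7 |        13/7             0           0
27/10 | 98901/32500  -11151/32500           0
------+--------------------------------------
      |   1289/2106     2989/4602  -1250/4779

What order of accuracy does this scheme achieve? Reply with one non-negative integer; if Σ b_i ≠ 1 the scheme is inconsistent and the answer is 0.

b = (1289/2106, 2989/4602, -1250/4779)
c = (0, 13/7, 27/10)
Ac = (0, 0, -1593/2500)
Σ b_i: 1289/2106·1 + 2989/4602·1 + (-1250/4779)·1 = 1 ✓
b·c: 2989/4602·13/7 + (-1250/4779)·27/10 = 1/2 ✓
b·c²: 2989/4602·169/49 + (-1250/4779)·729/100 = 1/3 ✓
b·Ac: (-1250/4779)·(-1593/2500) = 1/6 ✓; 3 stages ⇒ order 3.

3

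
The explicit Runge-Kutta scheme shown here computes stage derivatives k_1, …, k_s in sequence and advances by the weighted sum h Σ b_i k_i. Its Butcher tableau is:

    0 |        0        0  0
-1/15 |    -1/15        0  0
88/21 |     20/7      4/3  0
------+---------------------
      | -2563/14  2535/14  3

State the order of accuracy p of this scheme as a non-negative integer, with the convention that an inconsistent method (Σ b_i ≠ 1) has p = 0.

2

b = (-2563/14, 2535/14, 3)
c = (0, -1/15, 88/21)
Ac = (0, 0, -4/45)
Σ b_i: (-2563/14)·1 + 2535/14·1 + 3·1 = 1 ✓
b·c: 2535/14·(-1/15) + 3·88/21 = 1/2 ✓
b·c²: 2535/14·1/225 + 3·7744/441 = 78623/1470 ≠ 1/3 ⇒ order 2.
b·Ac: 3·(-4/45) = -4/15 ≠ 1/6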